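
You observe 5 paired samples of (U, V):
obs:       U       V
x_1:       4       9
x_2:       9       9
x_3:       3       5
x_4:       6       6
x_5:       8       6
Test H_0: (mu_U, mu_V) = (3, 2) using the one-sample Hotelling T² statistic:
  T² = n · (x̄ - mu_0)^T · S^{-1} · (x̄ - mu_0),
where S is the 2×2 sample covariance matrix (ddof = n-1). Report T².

Step 1 — sample mean vector:
  mean(U) = (4 + 9 + 3 + 6 + 8) / 5 = 30/5 = 6
  mean(V) = (9 + 9 + 5 + 6 + 6) / 5 = 35/5 = 7
  x̄ = (6, 7),  deviation x̄ - mu_0 = (6, 7) - (3, 2) = (3, 5).

Step 2 — sample covariance matrix, S[i,j] = (1/(n-1)) · Σ_k (x_{k,i} - mean_i) · (x_{k,j} - mean_j), divisor n-1 = 4:
  S[U,U] = ((-2)·(-2) + (3)·(3) + (-3)·(-3) + (0)·(0) + (2)·(2)) / 4 = 26/4 = 6.5
  S[U,V] = ((-2)·(2) + (3)·(2) + (-3)·(-2) + (0)·(-1) + (2)·(-1)) / 4 = 6/4 = 1.5
  S[V,V] = ((2)·(2) + (2)·(2) + (-2)·(-2) + (-1)·(-1) + (-1)·(-1)) / 4 = 14/4 = 3.5
  S = [[6.5, 1.5],
 [1.5, 3.5]].

Step 3 — invert S. det(S) = 6.5·3.5 - (1.5)² = 20.5.
  S^{-1} = (1/det) · [[d, -b], [-b, a]] = [[0.1707, -0.0732],
 [-0.0732, 0.3171]].

Step 4 — quadratic form (x̄ - mu_0)^T · S^{-1} · (x̄ - mu_0):
  S^{-1} · (x̄ - mu_0) = (0.1463, 1.3659),
  (x̄ - mu_0)^T · [...] = (3)·(0.1463) + (5)·(1.3659) = 7.2683.

Step 5 — scale by n: T² = 5 · 7.2683 = 36.3415.

T² ≈ 36.3415


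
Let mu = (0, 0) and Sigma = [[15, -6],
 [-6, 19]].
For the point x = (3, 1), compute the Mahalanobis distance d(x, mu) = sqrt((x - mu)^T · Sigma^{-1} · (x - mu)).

Step 1 — centre the observation: (x - mu) = (3, 1).

Step 2 — invert Sigma. det(Sigma) = 15·19 - (-6)² = 249.
  Sigma^{-1} = (1/det) · [[d, -b], [-b, a]] = [[0.0763, 0.0241],
 [0.0241, 0.0602]].

Step 3 — form the quadratic (x - mu)^T · Sigma^{-1} · (x - mu):
  Sigma^{-1} · (x - mu) = (0.253, 0.1325).
  (x - mu)^T · [Sigma^{-1} · (x - mu)] = (3)·(0.253) + (1)·(0.1325) = 0.8916.

Step 4 — take square root: d = √(0.8916) ≈ 0.9442.

d(x, mu) = √(0.8916) ≈ 0.9442


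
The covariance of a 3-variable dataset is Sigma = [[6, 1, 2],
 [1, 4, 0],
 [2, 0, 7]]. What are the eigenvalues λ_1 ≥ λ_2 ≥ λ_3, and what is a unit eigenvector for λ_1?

Step 1 — characteristic polynomial p(λ) = det(λI - Sigma) = λ³ - tr·λ² + c_1·λ - det, where tr = trace, c_1 = sum of the principal 2×2 minors, det = det(Sigma):
  tr = 6 + 4 + 7 = 17,
  c_1 = (6·4 - (1)²) + (6·7 - (2)²) + (4·7 - (0)²) = 23 + 38 + 28 = 89,
  det = 6·(4·7 - (0)²) - (1)·((1)·7 - (0)·(2)) + (2)·((1)·(0) - 4·(2)) = 6·(28) - (1)·(7) + (2)·(-8) = 145.
  So p(λ) = λ³ - 17λ² + 89λ - 145.
Step 2 — look for an integer root (rational root theorem: any rational root is an integer divisor of 145). Testing λ = 5:
  p(5) = 125 - 425 + 445 - 145 = 0  ✓
  Dividing out (λ - 5): p(λ) = (λ - 5)(λ² - 12λ + 29).
Step 3 — remaining eigenvalues from the quadratic λ² - 12λ + 29 = 0:
  Δ = 12² - 4·29 = 144 - 116 = 28,  λ = (12 ± √28)/2 = (12 ± 5.2915)/2 ≈ 8.6458 or 3.3542.
  Sorted: λ_1 = 8.6458,  λ_2 = 5,  λ_3 = 3.3542  (check: sum = 17 = tr ✓).

Step 4 — unit eigenvector for λ_1 ≈ 8.6458: v spans the null space of (Sigma - λ_1 I), whose rows are
  r_1 = (-2.6458, 1, 2),  r_2 = (1, -4.6458, 0),  r_3 = (2, 0, -1.6458).
  v is orthogonal to every row, so take v ∝ r_1 × r_2 = ((1)·(0) - (2)·(-4.6458), (2)·(1) - (-2.6458)·(0), (-2.6458)·(-4.6458) - (1)·(1)) ≈ (9.2915, 2, 11.2915).
  Let u = (9.2915, 2, 11.2915).
  ||u|| = √((9.2915)² + (2)² + (11.2915)²) = √(217.8301) ≈ 14.7591,  v_1 = u/||u|| ≈ (0.6295, 0.1355, 0.7651) (||v_1|| = 1).

λ_1 = 8.6458,  λ_2 = 5,  λ_3 = 3.3542;  v_1 ≈ (0.6295, 0.1355, 0.7651)


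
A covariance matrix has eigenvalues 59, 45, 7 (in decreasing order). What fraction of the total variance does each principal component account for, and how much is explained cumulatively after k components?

Step 1 — total variance = trace(Sigma) = Σ λ_i = 59 + 45 + 7 = 111.

Step 2 — fraction explained by component i = λ_i / Σ λ:
  PC1: 59/111 = 0.5315
  PC2: 45/111 = 0.4054
  PC3: 7/111 = 0.0631

Step 3 — cumulative fraction after k components = (λ_1 + ... + λ_k) / Σ λ:
  k = 1: 59/111 = 0.5315
  k = 2: (59 + 45)/111 = 104/111 = 0.9369
  k = 3: (59 + 45 + 7)/111 = 111/111 = 1

Summary (fraction, with percent):

explained: PC1 0.5315 (53.15%), PC2 0.4054 (40.54%), PC3 0.0631 (6.31%);  cumulative: 0.5315, 0.9369, 1


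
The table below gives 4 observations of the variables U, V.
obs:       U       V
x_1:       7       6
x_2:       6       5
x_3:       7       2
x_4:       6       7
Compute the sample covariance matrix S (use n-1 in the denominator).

Step 1 — column means:
  mean(U) = (7 + 6 + 7 + 6) / 4 = 26/4 = 6.5
  mean(V) = (6 + 5 + 2 + 7) / 4 = 20/4 = 5

Step 2 — sample covariance S[i,j] = (1/(n-1)) · Σ_k (x_{k,i} - mean_i) · (x_{k,j} - mean_j), with n-1 = 3.
  S[U,U] = ((0.5)·(0.5) + (-0.5)·(-0.5) + (0.5)·(0.5) + (-0.5)·(-0.5)) / 3 = 1/3 = 0.3333
  S[U,V] = ((0.5)·(1) + (-0.5)·(0) + (0.5)·(-3) + (-0.5)·(2)) / 3 = -2/3 = -0.6667
  S[V,V] = ((1)·(1) + (0)·(0) + (-3)·(-3) + (2)·(2)) / 3 = 14/3 = 4.6667

S is symmetric (S[j,i] = S[i,j]). Assembling:

S = [[0.3333, -0.6667],
 [-0.6667, 4.6667]]


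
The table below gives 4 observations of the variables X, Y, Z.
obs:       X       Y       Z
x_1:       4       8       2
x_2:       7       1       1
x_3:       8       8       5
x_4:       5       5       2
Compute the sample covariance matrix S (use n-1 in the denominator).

Step 1 — column means:
  mean(X) = (4 + 7 + 8 + 5) / 4 = 24/4 = 6
  mean(Y) = (8 + 1 + 8 + 5) / 4 = 22/4 = 5.5
  mean(Z) = (2 + 1 + 5 + 2) / 4 = 10/4 = 2.5

Step 2 — sample covariance S[i,j] = (1/(n-1)) · Σ_k (x_{k,i} - mean_i) · (x_{k,j} - mean_j), with n-1 = 3.
  S[X,X] = ((-2)·(-2) + (1)·(1) + (2)·(2) + (-1)·(-1)) / 3 = 10/3 = 3.3333
  S[X,Y] = ((-2)·(2.5) + (1)·(-4.5) + (2)·(2.5) + (-1)·(-0.5)) / 3 = -4/3 = -1.3333
  S[X,Z] = ((-2)·(-0.5) + (1)·(-1.5) + (2)·(2.5) + (-1)·(-0.5)) / 3 = 5/3 = 1.6667
  S[Y,Y] = ((2.5)·(2.5) + (-4.5)·(-4.5) + (2.5)·(2.5) + (-0.5)·(-0.5)) / 3 = 33/3 = 11
  S[Y,Z] = ((2.5)·(-0.5) + (-4.5)·(-1.5) + (2.5)·(2.5) + (-0.5)·(-0.5)) / 3 = 12/3 = 4
  S[Z,Z] = ((-0.5)·(-0.5) + (-1.5)·(-1.5) + (2.5)·(2.5) + (-0.5)·(-0.5)) / 3 = 9/3 = 3

S is symmetric (S[j,i] = S[i,j]). Assembling:

S = [[3.3333, -1.3333, 1.6667],
 [-1.3333, 11, 4],
 [1.6667, 4, 3]]


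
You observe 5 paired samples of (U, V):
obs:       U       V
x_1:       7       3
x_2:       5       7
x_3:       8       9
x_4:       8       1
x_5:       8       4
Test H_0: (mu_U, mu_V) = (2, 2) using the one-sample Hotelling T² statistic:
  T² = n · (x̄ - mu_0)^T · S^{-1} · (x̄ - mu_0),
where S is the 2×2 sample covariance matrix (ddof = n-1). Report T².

Step 1 — sample mean vector:
  mean(U) = (7 + 5 + 8 + 8 + 8) / 5 = 36/5 = 7.2
  mean(V) = (3 + 7 + 9 + 1 + 4) / 5 = 24/5 = 4.8
  x̄ = (7.2, 4.8),  deviation x̄ - mu_0 = (7.2, 4.8) - (2, 2) = (5.2, 2.8).

Step 2 — sample covariance matrix, S[i,j] = (1/(n-1)) · Σ_k (x_{k,i} - mean_i) · (x_{k,j} - mean_j), divisor n-1 = 4:
  S[U,U] = ((-0.2)·(-0.2) + (-2.2)·(-2.2) + (0.8)·(0.8) + (0.8)·(0.8) + (0.8)·(0.8)) / 4 = 6.8/4 = 1.7
  S[U,V] = ((-0.2)·(-1.8) + (-2.2)·(2.2) + (0.8)·(4.2) + (0.8)·(-3.8) + (0.8)·(-0.8)) / 4 = -4.8/4 = -1.2
  S[V,V] = ((-1.8)·(-1.8) + (2.2)·(2.2) + (4.2)·(4.2) + (-3.8)·(-3.8) + (-0.8)·(-0.8)) / 4 = 40.8/4 = 10.2
  S = [[1.7, -1.2],
 [-1.2, 10.2]].

Step 3 — invert S. det(S) = 1.7·10.2 - (-1.2)² = 15.9.
  S^{-1} = (1/det) · [[d, -b], [-b, a]] = [[0.6415, 0.0755],
 [0.0755, 0.1069]].

Step 4 — quadratic form (x̄ - mu_0)^T · S^{-1} · (x̄ - mu_0):
  S^{-1} · (x̄ - mu_0) = (3.5472, 0.6918),
  (x̄ - mu_0)^T · [...] = (5.2)·(3.5472) + (2.8)·(0.6918) = 20.3824.

Step 5 — scale by n: T² = 5 · 20.3824 = 101.9119.

T² ≈ 101.9119


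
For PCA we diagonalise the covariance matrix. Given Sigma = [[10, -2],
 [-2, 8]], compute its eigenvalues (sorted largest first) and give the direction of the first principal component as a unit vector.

Step 1 — characteristic polynomial of 2×2 Sigma:
  det(Sigma - λI) = λ² - trace · λ + det = 0.
  trace = 10 + 8 = 18, det = 10·8 - (-2)² = 76.
Step 2 — discriminant:
  Δ = trace² - 4·det = 324 - 304 = 20.
Step 3 — eigenvalues:
  λ = (trace ± √Δ)/2 = (18 ± 4.4721)/2,
  λ_1 = 11.2361,  λ_2 = 6.7639.

Step 4 — unit eigenvector for λ_1: solve (Sigma - λ_1 I)v = 0. First row:
  (10 - 11.2361)·v_x + (-2)·v_y = 0, i.e. (-1.2361)·v_x + (-2)·v_y = 0,
  so v ∝ (b, λ_1 - a) = (-2, 1.2361); multiply by -1 so the first entry is positive: u = (2, -1.2361).
  ||u|| = √((2)² + (-1.2361)²) = √(5.5279) ≈ 2.3511,
  v_1 = u/||u|| ≈ (0.8507, -0.5257) (||v_1|| = 1).

λ_1 = 11.2361,  λ_2 = 6.7639;  v_1 ≈ (0.8507, -0.5257)


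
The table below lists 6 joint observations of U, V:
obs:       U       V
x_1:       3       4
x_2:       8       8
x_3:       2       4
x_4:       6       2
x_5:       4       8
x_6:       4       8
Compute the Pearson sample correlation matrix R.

Step 1 — column means:
  mean(U) = (3 + 8 + 2 + 6 + 4 + 4) / 6 = 27/6 = 4.5
  mean(V) = (4 + 8 + 4 + 2 + 8 + 8) / 6 = 34/6 = 5.6667

Step 2 — sample variances and covariances s[i,j] = (1/(n-1)) · Σ_k (x_{k,i} - mean_i) · (x_{k,j} - mean_j), with n-1 = 5:
  s[U,U] = ((-1.5)·(-1.5) + (3.5)·(3.5) + (-2.5)·(-2.5) + (1.5)·(1.5) + (-0.5)·(-0.5) + (-0.5)·(-0.5)) / 5 = 23.5/5 = 4.7
  s[U,V] = ((-1.5)·(-1.6667) + (3.5)·(2.3333) + (-2.5)·(-1.6667) + (1.5)·(-3.6667) + (-0.5)·(2.3333) + (-0.5)·(2.3333)) / 5 = 7/5 = 1.4
  s[V,V] = ((-1.6667)·(-1.6667) + (2.3333)·(2.3333) + (-1.6667)·(-1.6667) + (-3.6667)·(-3.6667) + (2.3333)·(2.3333) + (2.3333)·(2.3333)) / 5 = 35.3333/5 = 7.0667
  Sample standard deviations s_i = √(s[i,i]):
  s(U) = √(4.7) = 2.1679
  s(V) = √(7.0667) = 2.6583

Step 3 — r_{ij} = s_{ij} / (s_i · s_j):
  r[U,U] = 1 (diagonal).
  r[U,V] = 1.4 / (2.1679 · 2.6583) = 1.4 / 5.7631 = 0.2429
  r[V,V] = 1 (diagonal).

R is symmetric with unit diagonal. Assembling:

R = [[1, 0.2429],
 [0.2429, 1]]


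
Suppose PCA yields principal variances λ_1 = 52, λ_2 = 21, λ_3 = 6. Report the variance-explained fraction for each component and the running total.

Step 1 — total variance = trace(Sigma) = Σ λ_i = 52 + 21 + 6 = 79.

Step 2 — fraction explained by component i = λ_i / Σ λ:
  PC1: 52/79 = 0.6582
  PC2: 21/79 = 0.2658
  PC3: 6/79 = 0.0759

Step 3 — cumulative fraction after k components = (λ_1 + ... + λ_k) / Σ λ:
  k = 1: 52/79 = 0.6582
  k = 2: (52 + 21)/79 = 73/79 = 0.9241
  k = 3: (52 + 21 + 6)/79 = 79/79 = 1

Summary (fraction, with percent):

explained: PC1 0.6582 (65.82%), PC2 0.2658 (26.58%), PC3 0.0759 (7.59%);  cumulative: 0.6582, 0.9241, 1


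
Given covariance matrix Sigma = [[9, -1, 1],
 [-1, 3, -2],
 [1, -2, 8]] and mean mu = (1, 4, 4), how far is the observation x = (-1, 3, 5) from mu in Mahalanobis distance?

Step 1 — centre the observation: (x - mu) = (-2, -1, 1).

Step 2 — invert Sigma (cofactor / det for 3×3, or solve directly):
  Sigma^{-1} = [[0.1156, 0.0347, -0.0058],
 [0.0347, 0.4104, 0.0983],
 [-0.0058, 0.0983, 0.1503]].

Step 3 — form the quadratic (x - mu)^T · Sigma^{-1} · (x - mu):
  Sigma^{-1} · (x - mu) = (-0.2717, -0.3815, 0.0636).
  (x - mu)^T · [Sigma^{-1} · (x - mu)] = (-2)·(-0.2717) + (-1)·(-0.3815) + (1)·(0.0636) = 0.9884.

Step 4 — take square root: d = √(0.9884) ≈ 0.9942.

d(x, mu) = √(0.9884) ≈ 0.9942


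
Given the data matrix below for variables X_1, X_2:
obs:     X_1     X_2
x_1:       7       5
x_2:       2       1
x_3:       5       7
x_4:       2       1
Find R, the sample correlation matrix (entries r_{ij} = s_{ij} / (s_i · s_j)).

Step 1 — column means:
  mean(X_1) = (7 + 2 + 5 + 2) / 4 = 16/4 = 4
  mean(X_2) = (5 + 1 + 7 + 1) / 4 = 14/4 = 3.5

Step 2 — sample variances and covariances s[i,j] = (1/(n-1)) · Σ_k (x_{k,i} - mean_i) · (x_{k,j} - mean_j), with n-1 = 3:
  s[X_1,X_1] = ((3)·(3) + (-2)·(-2) + (1)·(1) + (-2)·(-2)) / 3 = 18/3 = 6
  s[X_1,X_2] = ((3)·(1.5) + (-2)·(-2.5) + (1)·(3.5) + (-2)·(-2.5)) / 3 = 18/3 = 6
  s[X_2,X_2] = ((1.5)·(1.5) + (-2.5)·(-2.5) + (3.5)·(3.5) + (-2.5)·(-2.5)) / 3 = 27/3 = 9
  Sample standard deviations s_i = √(s[i,i]):
  s(X_1) = √(6) = 2.4495
  s(X_2) = √(9) = 3

Step 3 — r_{ij} = s_{ij} / (s_i · s_j):
  r[X_1,X_1] = 1 (diagonal).
  r[X_1,X_2] = 6 / (2.4495 · 3) = 6 / 7.3485 = 0.8165
  r[X_2,X_2] = 1 (diagonal).

R is symmetric with unit diagonal. Assembling:

R = [[1, 0.8165],
 [0.8165, 1]]


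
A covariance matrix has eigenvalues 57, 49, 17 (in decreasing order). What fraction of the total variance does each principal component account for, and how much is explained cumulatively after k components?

Step 1 — total variance = trace(Sigma) = Σ λ_i = 57 + 49 + 17 = 123.

Step 2 — fraction explained by component i = λ_i / Σ λ:
  PC1: 57/123 = 0.4634
  PC2: 49/123 = 0.3984
  PC3: 17/123 = 0.1382

Step 3 — cumulative fraction after k components = (λ_1 + ... + λ_k) / Σ λ:
  k = 1: 57/123 = 0.4634
  k = 2: (57 + 49)/123 = 106/123 = 0.8618
  k = 3: (57 + 49 + 17)/123 = 123/123 = 1

Summary (fraction, with percent):

explained: PC1 0.4634 (46.34%), PC2 0.3984 (39.84%), PC3 0.1382 (13.82%);  cumulative: 0.4634, 0.8618, 1


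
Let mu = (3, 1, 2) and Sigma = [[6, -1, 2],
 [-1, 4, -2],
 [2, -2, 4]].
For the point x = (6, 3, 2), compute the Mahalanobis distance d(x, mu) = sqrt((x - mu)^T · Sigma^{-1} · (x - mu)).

Step 1 — centre the observation: (x - mu) = (3, 2, 0).

Step 2 — invert Sigma (cofactor / det for 3×3, or solve directly):
  Sigma^{-1} = [[0.2, 0, -0.1],
 [0, 0.3333, 0.1667],
 [-0.1, 0.1667, 0.3833]].

Step 3 — form the quadratic (x - mu)^T · Sigma^{-1} · (x - mu):
  Sigma^{-1} · (x - mu) = (0.6, 0.6667, 0.0333).
  (x - mu)^T · [Sigma^{-1} · (x - mu)] = (3)·(0.6) + (2)·(0.6667) + (0)·(0.0333) = 3.1333.

Step 4 — take square root: d = √(3.1333) ≈ 1.7701.

d(x, mu) = √(3.1333) ≈ 1.7701


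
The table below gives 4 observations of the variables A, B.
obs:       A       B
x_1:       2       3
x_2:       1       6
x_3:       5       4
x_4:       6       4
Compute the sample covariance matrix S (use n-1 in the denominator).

Step 1 — column means:
  mean(A) = (2 + 1 + 5 + 6) / 4 = 14/4 = 3.5
  mean(B) = (3 + 6 + 4 + 4) / 4 = 17/4 = 4.25

Step 2 — sample covariance S[i,j] = (1/(n-1)) · Σ_k (x_{k,i} - mean_i) · (x_{k,j} - mean_j), with n-1 = 3.
  S[A,A] = ((-1.5)·(-1.5) + (-2.5)·(-2.5) + (1.5)·(1.5) + (2.5)·(2.5)) / 3 = 17/3 = 5.6667
  S[A,B] = ((-1.5)·(-1.25) + (-2.5)·(1.75) + (1.5)·(-0.25) + (2.5)·(-0.25)) / 3 = -3.5/3 = -1.1667
  S[B,B] = ((-1.25)·(-1.25) + (1.75)·(1.75) + (-0.25)·(-0.25) + (-0.25)·(-0.25)) / 3 = 4.75/3 = 1.5833

S is symmetric (S[j,i] = S[i,j]). Assembling:

S = [[5.6667, -1.1667],
 [-1.1667, 1.5833]]


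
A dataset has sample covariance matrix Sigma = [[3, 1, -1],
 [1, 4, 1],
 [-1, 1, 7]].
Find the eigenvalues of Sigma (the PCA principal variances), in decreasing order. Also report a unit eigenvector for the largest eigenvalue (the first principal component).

Step 1 — characteristic polynomial p(λ) = det(λI - Sigma) = λ³ - tr·λ² + c_1·λ - det, where tr = trace, c_1 = sum of the principal 2×2 minors, det = det(Sigma):
  tr = 3 + 4 + 7 = 14,
  c_1 = (3·4 - (1)²) + (3·7 - (-1)²) + (4·7 - (1)²) = 11 + 20 + 27 = 58,
  det = 3·(4·7 - (1)²) - (1)·((1)·7 - (1)·(-1)) + (-1)·((1)·(1) - 4·(-1)) = 3·(27) - (1)·(8) + (-1)·(5) = 68.
  So p(λ) = λ³ - 14λ² + 58λ - 68.
Step 2 — look for an integer root (rational root theorem: any rational root is an integer divisor of 68). Testing λ = 2:
  p(2) = 8 - 56 + 116 - 68 = 0  ✓
  Dividing out (λ - 2): p(λ) = (λ - 2)(λ² - 12λ + 34).
Step 3 — remaining eigenvalues from the quadratic λ² - 12λ + 34 = 0:
  Δ = 12² - 4·34 = 144 - 136 = 8,  λ = (12 ± √8)/2 = (12 ± 2.8284)/2 ≈ 7.4142 or 4.5858.
  Sorted: λ_1 = 7.4142,  λ_2 = 4.5858,  λ_3 = 2  (check: sum = 14 = tr ✓).

Step 4 — unit eigenvector for λ_1 ≈ 7.4142: v spans the null space of (Sigma - λ_1 I), whose rows are
  r_1 = (-4.4142, 1, -1),  r_2 = (1, -3.4142, 1),  r_3 = (-1, 1, -0.4142).
  v is orthogonal to every row, so take v ∝ r_1 × r_2 = ((1)·(1) - (-1)·(-3.4142), (-1)·(1) - (-4.4142)·(1), (-4.4142)·(-3.4142) - (1)·(1)) ≈ (-2.4142, 3.4142, 14.0711).
  Rescale (multiply by -1 so the first nonzero entry is positive): u = (2.4142, -3.4142, -14.0711).
  ||u|| = √((2.4142)² + (-3.4142)² + (-14.0711)²) = √(215.4802) ≈ 14.6792,  v_1 = u/||u|| ≈ (0.1645, -0.2326, -0.9586) (||v_1|| = 1).

λ_1 = 7.4142,  λ_2 = 4.5858,  λ_3 = 2;  v_1 ≈ (0.1645, -0.2326, -0.9586)


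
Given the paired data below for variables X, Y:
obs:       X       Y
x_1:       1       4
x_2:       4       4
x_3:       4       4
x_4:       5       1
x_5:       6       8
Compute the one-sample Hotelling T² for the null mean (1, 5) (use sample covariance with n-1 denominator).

Step 1 — sample mean vector:
  mean(X) = (1 + 4 + 4 + 5 + 6) / 5 = 20/5 = 4
  mean(Y) = (4 + 4 + 4 + 1 + 8) / 5 = 21/5 = 4.2
  x̄ = (4, 4.2),  deviation x̄ - mu_0 = (4, 4.2) - (1, 5) = (3, -0.8).

Step 2 — sample covariance matrix, S[i,j] = (1/(n-1)) · Σ_k (x_{k,i} - mean_i) · (x_{k,j} - mean_j), divisor n-1 = 4:
  S[X,X] = ((-3)·(-3) + (0)·(0) + (0)·(0) + (1)·(1) + (2)·(2)) / 4 = 14/4 = 3.5
  S[X,Y] = ((-3)·(-0.2) + (0)·(-0.2) + (0)·(-0.2) + (1)·(-3.2) + (2)·(3.8)) / 4 = 5/4 = 1.25
  S[Y,Y] = ((-0.2)·(-0.2) + (-0.2)·(-0.2) + (-0.2)·(-0.2) + (-3.2)·(-3.2) + (3.8)·(3.8)) / 4 = 24.8/4 = 6.2
  S = [[3.5, 1.25],
 [1.25, 6.2]].

Step 3 — invert S. det(S) = 3.5·6.2 - (1.25)² = 20.1375.
  S^{-1} = (1/det) · [[d, -b], [-b, a]] = [[0.3079, -0.0621],
 [-0.0621, 0.1738]].

Step 4 — quadratic form (x̄ - mu_0)^T · S^{-1} · (x̄ - mu_0):
  S^{-1} · (x̄ - mu_0) = (0.9733, -0.3253),
  (x̄ - mu_0)^T · [...] = (3)·(0.9733) + (-0.8)·(-0.3253) = 3.1801.

Step 5 — scale by n: T² = 5 · 3.1801 = 15.9007.

T² ≈ 15.9007


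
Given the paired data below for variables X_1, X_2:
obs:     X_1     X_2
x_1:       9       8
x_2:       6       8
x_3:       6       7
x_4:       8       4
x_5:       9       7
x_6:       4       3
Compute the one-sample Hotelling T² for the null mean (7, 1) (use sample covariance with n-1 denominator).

Step 1 — sample mean vector:
  mean(X_1) = (9 + 6 + 6 + 8 + 9 + 4) / 6 = 42/6 = 7
  mean(X_2) = (8 + 8 + 7 + 4 + 7 + 3) / 6 = 37/6 = 6.1667
  x̄ = (7, 6.1667),  deviation x̄ - mu_0 = (7, 6.1667) - (7, 1) = (0, 5.1667).

Step 2 — sample covariance matrix, S[i,j] = (1/(n-1)) · Σ_k (x_{k,i} - mean_i) · (x_{k,j} - mean_j), divisor n-1 = 5:
  S[X_1,X_1] = ((2)·(2) + (-1)·(-1) + (-1)·(-1) + (1)·(1) + (2)·(2) + (-3)·(-3)) / 5 = 20/5 = 4
  S[X_1,X_2] = ((2)·(1.8333) + (-1)·(1.8333) + (-1)·(0.8333) + (1)·(-2.1667) + (2)·(0.8333) + (-3)·(-3.1667)) / 5 = 10/5 = 2
  S[X_2,X_2] = ((1.8333)·(1.8333) + (1.8333)·(1.8333) + (0.8333)·(0.8333) + (-2.1667)·(-2.1667) + (0.8333)·(0.8333) + (-3.1667)·(-3.1667)) / 5 = 22.8333/5 = 4.5667
  S = [[4, 2],
 [2, 4.5667]].

Step 3 — invert S. det(S) = 4·4.5667 - (2)² = 14.2667.
  S^{-1} = (1/det) · [[d, -b], [-b, a]] = [[0.3201, -0.1402],
 [-0.1402, 0.2804]].

Step 4 — quadratic form (x̄ - mu_0)^T · S^{-1} · (x̄ - mu_0):
  S^{-1} · (x̄ - mu_0) = (-0.7243, 1.4486),
  (x̄ - mu_0)^T · [...] = (0)·(-0.7243) + (5.1667)·(1.4486) = 7.4844.

Step 5 — scale by n: T² = 6 · 7.4844 = 44.9065.

T² ≈ 44.9065


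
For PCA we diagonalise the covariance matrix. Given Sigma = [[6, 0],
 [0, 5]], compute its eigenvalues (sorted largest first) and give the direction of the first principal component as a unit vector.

Step 1 — characteristic polynomial of 2×2 Sigma:
  det(Sigma - λI) = λ² - trace · λ + det = 0.
  trace = 6 + 5 = 11, det = 6·5 - (0)² = 30.
Step 2 — discriminant:
  Δ = trace² - 4·det = 121 - 120 = 1.
Step 3 — eigenvalues:
  λ = (trace ± √Δ)/2 = (11 ± 1)/2,
  λ_1 = 6,  λ_2 = 5.

Step 4 — unit eigenvector for λ_1: Sigma is diagonal, so its eigenvectors are the coordinate axes. λ_1 = 6 is the diagonal entry on the first coordinate axis, hence
  v_1 = (1, 0) (||v_1|| = 1).

λ_1 = 6,  λ_2 = 5;  v_1 ≈ (1, 0)


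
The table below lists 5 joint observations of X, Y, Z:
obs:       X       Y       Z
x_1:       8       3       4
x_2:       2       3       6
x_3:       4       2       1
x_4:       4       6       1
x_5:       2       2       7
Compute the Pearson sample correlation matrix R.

Step 1 — column means:
  mean(X) = (8 + 2 + 4 + 4 + 2) / 5 = 20/5 = 4
  mean(Y) = (3 + 3 + 2 + 6 + 2) / 5 = 16/5 = 3.2
  mean(Z) = (4 + 6 + 1 + 1 + 7) / 5 = 19/5 = 3.8

Step 2 — sample variances and covariances s[i,j] = (1/(n-1)) · Σ_k (x_{k,i} - mean_i) · (x_{k,j} - mean_j), with n-1 = 4:
  s[X,X] = ((4)·(4) + (-2)·(-2) + (0)·(0) + (0)·(0) + (-2)·(-2)) / 4 = 24/4 = 6
  s[X,Y] = ((4)·(-0.2) + (-2)·(-0.2) + (0)·(-1.2) + (0)·(2.8) + (-2)·(-1.2)) / 4 = 2/4 = 0.5
  s[X,Z] = ((4)·(0.2) + (-2)·(2.2) + (0)·(-2.8) + (0)·(-2.8) + (-2)·(3.2)) / 4 = -10/4 = -2.5
  s[Y,Y] = ((-0.2)·(-0.2) + (-0.2)·(-0.2) + (-1.2)·(-1.2) + (2.8)·(2.8) + (-1.2)·(-1.2)) / 4 = 10.8/4 = 2.7
  s[Y,Z] = ((-0.2)·(0.2) + (-0.2)·(2.2) + (-1.2)·(-2.8) + (2.8)·(-2.8) + (-1.2)·(3.2)) / 4 = -8.8/4 = -2.2
  s[Z,Z] = ((0.2)·(0.2) + (2.2)·(2.2) + (-2.8)·(-2.8) + (-2.8)·(-2.8) + (3.2)·(3.2)) / 4 = 30.8/4 = 7.7
  Sample standard deviations s_i = √(s[i,i]):
  s(X) = √(6) = 2.4495
  s(Y) = √(2.7) = 1.6432
  s(Z) = √(7.7) = 2.7749

Step 3 — r_{ij} = s_{ij} / (s_i · s_j):
  r[X,X] = 1 (diagonal).
  r[X,Y] = 0.5 / (2.4495 · 1.6432) = 0.5 / 4.0249 = 0.1242
  r[X,Z] = -2.5 / (2.4495 · 2.7749) = -2.5 / 6.7971 = -0.3678
  r[Y,Y] = 1 (diagonal).
  r[Y,Z] = -2.2 / (1.6432 · 2.7749) = -2.2 / 4.5596 = -0.4825
  r[Z,Z] = 1 (diagonal).

R is symmetric with unit diagonal. Assembling:

R = [[1, 0.1242, -0.3678],
 [0.1242, 1, -0.4825],
 [-0.3678, -0.4825, 1]]


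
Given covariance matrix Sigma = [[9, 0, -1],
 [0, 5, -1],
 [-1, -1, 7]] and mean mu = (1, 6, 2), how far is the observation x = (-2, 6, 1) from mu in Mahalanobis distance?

Step 1 — centre the observation: (x - mu) = (-3, 0, -1).

Step 2 — invert Sigma (cofactor / det for 3×3, or solve directly):
  Sigma^{-1} = [[0.113, 0.0033, 0.0166],
 [0.0033, 0.206, 0.0299],
 [0.0166, 0.0299, 0.1495]].

Step 3 — form the quadratic (x - mu)^T · Sigma^{-1} · (x - mu):
  Sigma^{-1} · (x - mu) = (-0.3555, -0.0399, -0.1993).
  (x - mu)^T · [Sigma^{-1} · (x - mu)] = (-3)·(-0.3555) + (0)·(-0.0399) + (-1)·(-0.1993) = 1.2658.

Step 4 — take square root: d = √(1.2658) ≈ 1.1251.

d(x, mu) = √(1.2658) ≈ 1.1251


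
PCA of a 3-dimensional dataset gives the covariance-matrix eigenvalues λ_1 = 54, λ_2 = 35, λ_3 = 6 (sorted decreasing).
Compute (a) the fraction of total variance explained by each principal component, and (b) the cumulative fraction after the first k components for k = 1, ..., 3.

Step 1 — total variance = trace(Sigma) = Σ λ_i = 54 + 35 + 6 = 95.

Step 2 — fraction explained by component i = λ_i / Σ λ:
  PC1: 54/95 = 0.5684
  PC2: 35/95 = 0.3684
  PC3: 6/95 = 0.0632

Step 3 — cumulative fraction after k components = (λ_1 + ... + λ_k) / Σ λ:
  k = 1: 54/95 = 0.5684
  k = 2: (54 + 35)/95 = 89/95 = 0.9368
  k = 3: (54 + 35 + 6)/95 = 95/95 = 1

Summary (fraction, with percent):

explained: PC1 0.5684 (56.84%), PC2 0.3684 (36.84%), PC3 0.0632 (6.32%);  cumulative: 0.5684, 0.9368, 1


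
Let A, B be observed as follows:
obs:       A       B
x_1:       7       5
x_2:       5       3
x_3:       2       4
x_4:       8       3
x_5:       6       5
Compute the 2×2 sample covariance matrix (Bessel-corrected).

Step 1 — column means:
  mean(A) = (7 + 5 + 2 + 8 + 6) / 5 = 28/5 = 5.6
  mean(B) = (5 + 3 + 4 + 3 + 5) / 5 = 20/5 = 4

Step 2 — sample covariance S[i,j] = (1/(n-1)) · Σ_k (x_{k,i} - mean_i) · (x_{k,j} - mean_j), with n-1 = 4.
  S[A,A] = ((1.4)·(1.4) + (-0.6)·(-0.6) + (-3.6)·(-3.6) + (2.4)·(2.4) + (0.4)·(0.4)) / 4 = 21.2/4 = 5.3
  S[A,B] = ((1.4)·(1) + (-0.6)·(-1) + (-3.6)·(0) + (2.4)·(-1) + (0.4)·(1)) / 4 = 0/4 = 0
  S[B,B] = ((1)·(1) + (-1)·(-1) + (0)·(0) + (-1)·(-1) + (1)·(1)) / 4 = 4/4 = 1

S is symmetric (S[j,i] = S[i,j]). Assembling:

S = [[5.3, 0],
 [0, 1]]


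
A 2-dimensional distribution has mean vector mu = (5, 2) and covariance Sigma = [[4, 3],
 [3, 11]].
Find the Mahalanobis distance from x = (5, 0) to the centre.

Step 1 — centre the observation: (x - mu) = (0, -2).

Step 2 — invert Sigma. det(Sigma) = 4·11 - (3)² = 35.
  Sigma^{-1} = (1/det) · [[d, -b], [-b, a]] = [[0.3143, -0.0857],
 [-0.0857, 0.1143]].

Step 3 — form the quadratic (x - mu)^T · Sigma^{-1} · (x - mu):
  Sigma^{-1} · (x - mu) = (0.1714, -0.2286).
  (x - mu)^T · [Sigma^{-1} · (x - mu)] = (0)·(0.1714) + (-2)·(-0.2286) = 0.4571.

Step 4 — take square root: d = √(0.4571) ≈ 0.6761.

d(x, mu) = √(0.4571) ≈ 0.6761


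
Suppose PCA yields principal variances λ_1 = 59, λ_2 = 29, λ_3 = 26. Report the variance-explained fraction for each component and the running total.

Step 1 — total variance = trace(Sigma) = Σ λ_i = 59 + 29 + 26 = 114.

Step 2 — fraction explained by component i = λ_i / Σ λ:
  PC1: 59/114 = 0.5175
  PC2: 29/114 = 0.2544
  PC3: 26/114 = 0.2281

Step 3 — cumulative fraction after k components = (λ_1 + ... + λ_k) / Σ λ:
  k = 1: 59/114 = 0.5175
  k = 2: (59 + 29)/114 = 88/114 = 0.7719
  k = 3: (59 + 29 + 26)/114 = 114/114 = 1

Summary (fraction, with percent):

explained: PC1 0.5175 (51.75%), PC2 0.2544 (25.44%), PC3 0.2281 (22.81%);  cumulative: 0.5175, 0.7719, 1


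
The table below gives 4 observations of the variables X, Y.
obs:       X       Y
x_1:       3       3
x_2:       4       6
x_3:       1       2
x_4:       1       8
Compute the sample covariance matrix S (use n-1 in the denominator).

Step 1 — column means:
  mean(X) = (3 + 4 + 1 + 1) / 4 = 9/4 = 2.25
  mean(Y) = (3 + 6 + 2 + 8) / 4 = 19/4 = 4.75

Step 2 — sample covariance S[i,j] = (1/(n-1)) · Σ_k (x_{k,i} - mean_i) · (x_{k,j} - mean_j), with n-1 = 3.
  S[X,X] = ((0.75)·(0.75) + (1.75)·(1.75) + (-1.25)·(-1.25) + (-1.25)·(-1.25)) / 3 = 6.75/3 = 2.25
  S[X,Y] = ((0.75)·(-1.75) + (1.75)·(1.25) + (-1.25)·(-2.75) + (-1.25)·(3.25)) / 3 = 0.25/3 = 0.0833
  S[Y,Y] = ((-1.75)·(-1.75) + (1.25)·(1.25) + (-2.75)·(-2.75) + (3.25)·(3.25)) / 3 = 22.75/3 = 7.5833

S is symmetric (S[j,i] = S[i,j]). Assembling:

S = [[2.25, 0.0833],
 [0.0833, 7.5833]]


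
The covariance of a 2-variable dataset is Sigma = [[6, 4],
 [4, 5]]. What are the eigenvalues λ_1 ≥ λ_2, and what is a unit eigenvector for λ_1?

Step 1 — characteristic polynomial of 2×2 Sigma:
  det(Sigma - λI) = λ² - trace · λ + det = 0.
  trace = 6 + 5 = 11, det = 6·5 - (4)² = 14.
Step 2 — discriminant:
  Δ = trace² - 4·det = 121 - 56 = 65.
Step 3 — eigenvalues:
  λ = (trace ± √Δ)/2 = (11 ± 8.0623)/2,
  λ_1 = 9.5311,  λ_2 = 1.4689.

Step 4 — unit eigenvector for λ_1: solve (Sigma - λ_1 I)v = 0. First row:
  (6 - 9.5311)·v_x + (4)·v_y = 0, i.e. (-3.5311)·v_x + (4)·v_y = 0,
  so v ∝ (b, λ_1 - a) = (4, 3.5311) = u.
  ||u|| = √((4)² + (3.5311)²) = √(28.4689) ≈ 5.3356,
  v_1 = u/||u|| ≈ (0.7497, 0.6618) (||v_1|| = 1).

λ_1 = 9.5311,  λ_2 = 1.4689;  v_1 ≈ (0.7497, 0.6618)


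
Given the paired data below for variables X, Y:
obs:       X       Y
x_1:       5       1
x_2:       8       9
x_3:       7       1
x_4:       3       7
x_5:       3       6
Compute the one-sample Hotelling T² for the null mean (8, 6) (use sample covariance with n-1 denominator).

Step 1 — sample mean vector:
  mean(X) = (5 + 8 + 7 + 3 + 3) / 5 = 26/5 = 5.2
  mean(Y) = (1 + 9 + 1 + 7 + 6) / 5 = 24/5 = 4.8
  x̄ = (5.2, 4.8),  deviation x̄ - mu_0 = (5.2, 4.8) - (8, 6) = (-2.8, -1.2).

Step 2 — sample covariance matrix, S[i,j] = (1/(n-1)) · Σ_k (x_{k,i} - mean_i) · (x_{k,j} - mean_j), divisor n-1 = 4:
  S[X,X] = ((-0.2)·(-0.2) + (2.8)·(2.8) + (1.8)·(1.8) + (-2.2)·(-2.2) + (-2.2)·(-2.2)) / 4 = 20.8/4 = 5.2
  S[X,Y] = ((-0.2)·(-3.8) + (2.8)·(4.2) + (1.8)·(-3.8) + (-2.2)·(2.2) + (-2.2)·(1.2)) / 4 = -1.8/4 = -0.45
  S[Y,Y] = ((-3.8)·(-3.8) + (4.2)·(4.2) + (-3.8)·(-3.8) + (2.2)·(2.2) + (1.2)·(1.2)) / 4 = 52.8/4 = 13.2
  S = [[5.2, -0.45],
 [-0.45, 13.2]].

Step 3 — invert S. det(S) = 5.2·13.2 - (-0.45)² = 68.4375.
  S^{-1} = (1/det) · [[d, -b], [-b, a]] = [[0.1929, 0.0066],
 [0.0066, 0.076]].

Step 4 — quadratic form (x̄ - mu_0)^T · S^{-1} · (x̄ - mu_0):
  S^{-1} · (x̄ - mu_0) = (-0.5479, -0.1096),
  (x̄ - mu_0)^T · [...] = (-2.8)·(-0.5479) + (-1.2)·(-0.1096) = 1.6658.

Step 5 — scale by n: T² = 5 · 1.6658 = 8.3288.

T² ≈ 8.3288


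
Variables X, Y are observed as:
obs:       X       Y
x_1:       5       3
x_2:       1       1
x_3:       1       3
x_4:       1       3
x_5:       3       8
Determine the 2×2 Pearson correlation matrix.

Step 1 — column means:
  mean(X) = (5 + 1 + 1 + 1 + 3) / 5 = 11/5 = 2.2
  mean(Y) = (3 + 1 + 3 + 3 + 8) / 5 = 18/5 = 3.6

Step 2 — sample variances and covariances s[i,j] = (1/(n-1)) · Σ_k (x_{k,i} - mean_i) · (x_{k,j} - mean_j), with n-1 = 4:
  s[X,X] = ((2.8)·(2.8) + (-1.2)·(-1.2) + (-1.2)·(-1.2) + (-1.2)·(-1.2) + (0.8)·(0.8)) / 4 = 12.8/4 = 3.2
  s[X,Y] = ((2.8)·(-0.6) + (-1.2)·(-2.6) + (-1.2)·(-0.6) + (-1.2)·(-0.6) + (0.8)·(4.4)) / 4 = 6.4/4 = 1.6
  s[Y,Y] = ((-0.6)·(-0.6) + (-2.6)·(-2.6) + (-0.6)·(-0.6) + (-0.6)·(-0.6) + (4.4)·(4.4)) / 4 = 27.2/4 = 6.8
  Sample standard deviations s_i = √(s[i,i]):
  s(X) = √(3.2) = 1.7889
  s(Y) = √(6.8) = 2.6077

Step 3 — r_{ij} = s_{ij} / (s_i · s_j):
  r[X,X] = 1 (diagonal).
  r[X,Y] = 1.6 / (1.7889 · 2.6077) = 1.6 / 4.6648 = 0.343
  r[Y,Y] = 1 (diagonal).

R is symmetric with unit diagonal. Assembling:

R = [[1, 0.343],
 [0.343, 1]]


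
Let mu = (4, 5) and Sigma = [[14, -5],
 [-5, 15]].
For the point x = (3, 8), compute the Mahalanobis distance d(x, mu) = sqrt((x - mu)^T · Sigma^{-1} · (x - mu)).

Step 1 — centre the observation: (x - mu) = (-1, 3).

Step 2 — invert Sigma. det(Sigma) = 14·15 - (-5)² = 185.
  Sigma^{-1} = (1/det) · [[d, -b], [-b, a]] = [[0.0811, 0.027],
 [0.027, 0.0757]].

Step 3 — form the quadratic (x - mu)^T · Sigma^{-1} · (x - mu):
  Sigma^{-1} · (x - mu) = (0, 0.2).
  (x - mu)^T · [Sigma^{-1} · (x - mu)] = (-1)·(0) + (3)·(0.2) = 0.6.

Step 4 — take square root: d = √(0.6) ≈ 0.7746.

d(x, mu) = √(0.6) ≈ 0.7746


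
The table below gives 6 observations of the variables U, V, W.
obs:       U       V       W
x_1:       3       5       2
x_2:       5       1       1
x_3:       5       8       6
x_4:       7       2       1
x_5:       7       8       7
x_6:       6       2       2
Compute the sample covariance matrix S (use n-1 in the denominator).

Step 1 — column means:
  mean(U) = (3 + 5 + 5 + 7 + 7 + 6) / 6 = 33/6 = 5.5
  mean(V) = (5 + 1 + 8 + 2 + 8 + 2) / 6 = 26/6 = 4.3333
  mean(W) = (2 + 1 + 6 + 1 + 7 + 2) / 6 = 19/6 = 3.1667

Step 2 — sample covariance S[i,j] = (1/(n-1)) · Σ_k (x_{k,i} - mean_i) · (x_{k,j} - mean_j), with n-1 = 5.
  S[U,U] = ((-2.5)·(-2.5) + (-0.5)·(-0.5) + (-0.5)·(-0.5) + (1.5)·(1.5) + (1.5)·(1.5) + (0.5)·(0.5)) / 5 = 11.5/5 = 2.3
  S[U,V] = ((-2.5)·(0.6667) + (-0.5)·(-3.3333) + (-0.5)·(3.6667) + (1.5)·(-2.3333) + (1.5)·(3.6667) + (0.5)·(-2.3333)) / 5 = -1/5 = -0.2
  S[U,W] = ((-2.5)·(-1.1667) + (-0.5)·(-2.1667) + (-0.5)·(2.8333) + (1.5)·(-2.1667) + (1.5)·(3.8333) + (0.5)·(-1.1667)) / 5 = 4.5/5 = 0.9
  S[V,V] = ((0.6667)·(0.6667) + (-3.3333)·(-3.3333) + (3.6667)·(3.6667) + (-2.3333)·(-2.3333) + (3.6667)·(3.6667) + (-2.3333)·(-2.3333)) / 5 = 49.3333/5 = 9.8667
  S[V,W] = ((0.6667)·(-1.1667) + (-3.3333)·(-2.1667) + (3.6667)·(2.8333) + (-2.3333)·(-2.1667) + (3.6667)·(3.8333) + (-2.3333)·(-1.1667)) / 5 = 38.6667/5 = 7.7333
  S[W,W] = ((-1.1667)·(-1.1667) + (-2.1667)·(-2.1667) + (2.8333)·(2.8333) + (-2.1667)·(-2.1667) + (3.8333)·(3.8333) + (-1.1667)·(-1.1667)) / 5 = 34.8333/5 = 6.9667

S is symmetric (S[j,i] = S[i,j]). Assembling:

S = [[2.3, -0.2, 0.9],
 [-0.2, 9.8667, 7.7333],
 [0.9, 7.7333, 6.9667]]


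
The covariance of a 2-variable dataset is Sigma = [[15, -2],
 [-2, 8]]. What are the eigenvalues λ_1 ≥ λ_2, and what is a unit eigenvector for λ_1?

Step 1 — characteristic polynomial of 2×2 Sigma:
  det(Sigma - λI) = λ² - trace · λ + det = 0.
  trace = 15 + 8 = 23, det = 15·8 - (-2)² = 116.
Step 2 — discriminant:
  Δ = trace² - 4·det = 529 - 464 = 65.
Step 3 — eigenvalues:
  λ = (trace ± √Δ)/2 = (23 ± 8.0623)/2,
  λ_1 = 15.5311,  λ_2 = 7.4689.

Step 4 — unit eigenvector for λ_1: solve (Sigma - λ_1 I)v = 0. First row:
  (15 - 15.5311)·v_x + (-2)·v_y = 0, i.e. (-0.5311)·v_x + (-2)·v_y = 0,
  so v ∝ (b, λ_1 - a) = (-2, 0.5311); multiply by -1 so the first entry is positive: u = (2, -0.5311).
  ||u|| = √((2)² + (-0.5311)²) = √(4.2821) ≈ 2.0693,
  v_1 = u/||u|| ≈ (0.9665, -0.2567) (||v_1|| = 1).

λ_1 = 15.5311,  λ_2 = 7.4689;  v_1 ≈ (0.9665, -0.2567)


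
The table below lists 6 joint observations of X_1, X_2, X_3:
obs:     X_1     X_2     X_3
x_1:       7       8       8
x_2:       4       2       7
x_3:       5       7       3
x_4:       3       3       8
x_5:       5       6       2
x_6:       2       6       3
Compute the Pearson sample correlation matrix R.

Step 1 — column means:
  mean(X_1) = (7 + 4 + 5 + 3 + 5 + 2) / 6 = 26/6 = 4.3333
  mean(X_2) = (8 + 2 + 7 + 3 + 6 + 6) / 6 = 32/6 = 5.3333
  mean(X_3) = (8 + 7 + 3 + 8 + 2 + 3) / 6 = 31/6 = 5.1667

Step 2 — sample variances and covariances s[i,j] = (1/(n-1)) · Σ_k (x_{k,i} - mean_i) · (x_{k,j} - mean_j), with n-1 = 5:
  s[X_1,X_1] = ((2.6667)·(2.6667) + (-0.3333)·(-0.3333) + (0.6667)·(0.6667) + (-1.3333)·(-1.3333) + (0.6667)·(0.6667) + (-2.3333)·(-2.3333)) / 5 = 15.3333/5 = 3.0667
  s[X_1,X_2] = ((2.6667)·(2.6667) + (-0.3333)·(-3.3333) + (0.6667)·(1.6667) + (-1.3333)·(-2.3333) + (0.6667)·(0.6667) + (-2.3333)·(0.6667)) / 5 = 11.3333/5 = 2.2667
  s[X_1,X_3] = ((2.6667)·(2.8333) + (-0.3333)·(1.8333) + (0.6667)·(-2.1667) + (-1.3333)·(2.8333) + (0.6667)·(-3.1667) + (-2.3333)·(-2.1667)) / 5 = 4.6667/5 = 0.9333
  s[X_2,X_2] = ((2.6667)·(2.6667) + (-3.3333)·(-3.3333) + (1.6667)·(1.6667) + (-2.3333)·(-2.3333) + (0.6667)·(0.6667) + (0.6667)·(0.6667)) / 5 = 27.3333/5 = 5.4667
  s[X_2,X_3] = ((2.6667)·(2.8333) + (-3.3333)·(1.8333) + (1.6667)·(-2.1667) + (-2.3333)·(2.8333) + (0.6667)·(-3.1667) + (0.6667)·(-2.1667)) / 5 = -12.3333/5 = -2.4667
  s[X_3,X_3] = ((2.8333)·(2.8333) + (1.8333)·(1.8333) + (-2.1667)·(-2.1667) + (2.8333)·(2.8333) + (-3.1667)·(-3.1667) + (-2.1667)·(-2.1667)) / 5 = 38.8333/5 = 7.7667
  Sample standard deviations s_i = √(s[i,i]):
  s(X_1) = √(3.0667) = 1.7512
  s(X_2) = √(5.4667) = 2.3381
  s(X_3) = √(7.7667) = 2.7869

Step 3 — r_{ij} = s_{ij} / (s_i · s_j):
  r[X_1,X_1] = 1 (diagonal).
  r[X_1,X_2] = 2.2667 / (1.7512 · 2.3381) = 2.2667 / 4.0944 = 0.5536
  r[X_1,X_3] = 0.9333 / (1.7512 · 2.7869) = 0.9333 / 4.8803 = 0.1912
  r[X_2,X_2] = 1 (diagonal).
  r[X_2,X_3] = -2.4667 / (2.3381 · 2.7869) = -2.4667 / 6.516 = -0.3786
  r[X_3,X_3] = 1 (diagonal).

R is symmetric with unit diagonal. Assembling:

R = [[1, 0.5536, 0.1912],
 [0.5536, 1, -0.3786],
 [0.1912, -0.3786, 1]]


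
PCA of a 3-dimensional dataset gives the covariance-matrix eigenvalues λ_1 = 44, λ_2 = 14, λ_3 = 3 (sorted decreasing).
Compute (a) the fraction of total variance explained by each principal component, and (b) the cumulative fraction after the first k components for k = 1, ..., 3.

Step 1 — total variance = trace(Sigma) = Σ λ_i = 44 + 14 + 3 = 61.

Step 2 — fraction explained by component i = λ_i / Σ λ:
  PC1: 44/61 = 0.7213
  PC2: 14/61 = 0.2295
  PC3: 3/61 = 0.0492

Step 3 — cumulative fraction after k components = (λ_1 + ... + λ_k) / Σ λ:
  k = 1: 44/61 = 0.7213
  k = 2: (44 + 14)/61 = 58/61 = 0.9508
  k = 3: (44 + 14 + 3)/61 = 61/61 = 1

Summary (fraction, with percent):

explained: PC1 0.7213 (72.13%), PC2 0.2295 (22.95%), PC3 0.0492 (4.92%);  cumulative: 0.7213, 0.9508, 1


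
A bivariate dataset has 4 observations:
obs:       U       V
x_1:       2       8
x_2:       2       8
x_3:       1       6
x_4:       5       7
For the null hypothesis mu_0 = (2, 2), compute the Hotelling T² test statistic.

Step 1 — sample mean vector:
  mean(U) = (2 + 2 + 1 + 5) / 4 = 10/4 = 2.5
  mean(V) = (8 + 8 + 6 + 7) / 4 = 29/4 = 7.25
  x̄ = (2.5, 7.25),  deviation x̄ - mu_0 = (2.5, 7.25) - (2, 2) = (0.5, 5.25).

Step 2 — sample covariance matrix, S[i,j] = (1/(n-1)) · Σ_k (x_{k,i} - mean_i) · (x_{k,j} - mean_j), divisor n-1 = 3:
  S[U,U] = ((-0.5)·(-0.5) + (-0.5)·(-0.5) + (-1.5)·(-1.5) + (2.5)·(2.5)) / 3 = 9/3 = 3
  S[U,V] = ((-0.5)·(0.75) + (-0.5)·(0.75) + (-1.5)·(-1.25) + (2.5)·(-0.25)) / 3 = 0.5/3 = 0.1667
  S[V,V] = ((0.75)·(0.75) + (0.75)·(0.75) + (-1.25)·(-1.25) + (-0.25)·(-0.25)) / 3 = 2.75/3 = 0.9167
  S = [[3, 0.1667],
 [0.1667, 0.9167]].

Step 3 — invert S. det(S) = 3·0.9167 - (0.1667)² = 2.7222.
  S^{-1} = (1/det) · [[d, -b], [-b, a]] = [[0.3367, -0.0612],
 [-0.0612, 1.102]].

Step 4 — quadratic form (x̄ - mu_0)^T · S^{-1} · (x̄ - mu_0):
  S^{-1} · (x̄ - mu_0) = (-0.1531, 5.7551),
  (x̄ - mu_0)^T · [...] = (0.5)·(-0.1531) + (5.25)·(5.7551) = 30.1378.

Step 5 — scale by n: T² = 4 · 30.1378 = 120.551.

T² ≈ 120.551


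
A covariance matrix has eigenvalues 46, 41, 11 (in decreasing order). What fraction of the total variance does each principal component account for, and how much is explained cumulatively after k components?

Step 1 — total variance = trace(Sigma) = Σ λ_i = 46 + 41 + 11 = 98.

Step 2 — fraction explained by component i = λ_i / Σ λ:
  PC1: 46/98 = 0.4694
  PC2: 41/98 = 0.4184
  PC3: 11/98 = 0.1122

Step 3 — cumulative fraction after k components = (λ_1 + ... + λ_k) / Σ λ:
  k = 1: 46/98 = 0.4694
  k = 2: (46 + 41)/98 = 87/98 = 0.8878
  k = 3: (46 + 41 + 11)/98 = 98/98 = 1

Summary (fraction, with percent):

explained: PC1 0.4694 (46.94%), PC2 0.4184 (41.84%), PC3 0.1122 (11.22%);  cumulative: 0.4694, 0.8878, 1


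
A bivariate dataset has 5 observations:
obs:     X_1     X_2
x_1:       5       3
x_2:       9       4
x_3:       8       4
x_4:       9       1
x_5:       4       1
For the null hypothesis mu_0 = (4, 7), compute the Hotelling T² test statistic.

Step 1 — sample mean vector:
  mean(X_1) = (5 + 9 + 8 + 9 + 4) / 5 = 35/5 = 7
  mean(X_2) = (3 + 4 + 4 + 1 + 1) / 5 = 13/5 = 2.6
  x̄ = (7, 2.6),  deviation x̄ - mu_0 = (7, 2.6) - (4, 7) = (3, -4.4).

Step 2 — sample covariance matrix, S[i,j] = (1/(n-1)) · Σ_k (x_{k,i} - mean_i) · (x_{k,j} - mean_j), divisor n-1 = 4:
  S[X_1,X_1] = ((-2)·(-2) + (2)·(2) + (1)·(1) + (2)·(2) + (-3)·(-3)) / 4 = 22/4 = 5.5
  S[X_1,X_2] = ((-2)·(0.4) + (2)·(1.4) + (1)·(1.4) + (2)·(-1.6) + (-3)·(-1.6)) / 4 = 5/4 = 1.25
  S[X_2,X_2] = ((0.4)·(0.4) + (1.4)·(1.4) + (1.4)·(1.4) + (-1.6)·(-1.6) + (-1.6)·(-1.6)) / 4 = 9.2/4 = 2.3
  S = [[5.5, 1.25],
 [1.25, 2.3]].

Step 3 — invert S. det(S) = 5.5·2.3 - (1.25)² = 11.0875.
  S^{-1} = (1/det) · [[d, -b], [-b, a]] = [[0.2074, -0.1127],
 [-0.1127, 0.4961]].

Step 4 — quadratic form (x̄ - mu_0)^T · S^{-1} · (x̄ - mu_0):
  S^{-1} · (x̄ - mu_0) = (1.1184, -2.5209),
  (x̄ - mu_0)^T · [...] = (3)·(1.1184) + (-4.4)·(-2.5209) = 14.4469.

Step 5 — scale by n: T² = 5 · 14.4469 = 72.2345.

T² ≈ 72.2345


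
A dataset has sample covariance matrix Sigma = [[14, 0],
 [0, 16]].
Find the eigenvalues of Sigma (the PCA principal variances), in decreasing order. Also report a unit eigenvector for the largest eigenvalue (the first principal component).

Step 1 — characteristic polynomial of 2×2 Sigma:
  det(Sigma - λI) = λ² - trace · λ + det = 0.
  trace = 14 + 16 = 30, det = 14·16 - (0)² = 224.
Step 2 — discriminant:
  Δ = trace² - 4·det = 900 - 896 = 4.
Step 3 — eigenvalues:
  λ = (trace ± √Δ)/2 = (30 ± 2)/2,
  λ_1 = 16,  λ_2 = 14.

Step 4 — unit eigenvector for λ_1: Sigma is diagonal, so its eigenvectors are the coordinate axes. λ_1 = 16 is the diagonal entry on the second coordinate axis, hence
  v_1 = (0, 1) (||v_1|| = 1).

λ_1 = 16,  λ_2 = 14;  v_1 ≈ (0, 1)
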